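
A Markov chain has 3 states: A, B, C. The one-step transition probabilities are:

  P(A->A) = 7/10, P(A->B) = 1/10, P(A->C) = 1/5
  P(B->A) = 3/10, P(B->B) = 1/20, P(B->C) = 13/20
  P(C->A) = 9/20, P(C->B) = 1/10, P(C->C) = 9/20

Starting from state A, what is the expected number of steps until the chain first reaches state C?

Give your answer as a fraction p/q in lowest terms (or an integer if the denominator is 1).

Let h_i = expected steps to first reach C from state i.
Boundary: h_C = 0.
First-step equations for the other states:
  h_A = 1 + 7/10*h_A + 1/10*h_B + 1/5*h_C
  h_B = 1 + 3/10*h_A + 1/20*h_B + 13/20*h_C

Substituting h_C = 0 and rearranging gives the linear system (I - Q) h = 1:
  [3/10, -1/10] . (h_A, h_B) = 1
  [-3/10, 19/20] . (h_A, h_B) = 1

Solving yields:
  h_A = 70/17
  h_B = 40/17

Starting state is A, so the expected hitting time is h_A = 70/17.

Answer: 70/17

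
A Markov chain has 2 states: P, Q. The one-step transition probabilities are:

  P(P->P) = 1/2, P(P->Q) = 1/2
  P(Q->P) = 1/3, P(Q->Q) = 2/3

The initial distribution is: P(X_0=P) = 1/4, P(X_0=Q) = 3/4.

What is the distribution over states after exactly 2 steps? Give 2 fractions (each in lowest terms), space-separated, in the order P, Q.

Propagating the distribution step by step (d_{t+1} = d_t * P):
d_0 = (P=1/4, Q=3/4)
  d_1[P] = 1/4*1/2 + 3/4*1/3 = 3/8
  d_1[Q] = 1/4*1/2 + 3/4*2/3 = 5/8
d_1 = (P=3/8, Q=5/8)
  d_2[P] = 3/8*1/2 + 5/8*1/3 = 19/48
  d_2[Q] = 3/8*1/2 + 5/8*2/3 = 29/48
d_2 = (P=19/48, Q=29/48)

Answer: 19/48 29/48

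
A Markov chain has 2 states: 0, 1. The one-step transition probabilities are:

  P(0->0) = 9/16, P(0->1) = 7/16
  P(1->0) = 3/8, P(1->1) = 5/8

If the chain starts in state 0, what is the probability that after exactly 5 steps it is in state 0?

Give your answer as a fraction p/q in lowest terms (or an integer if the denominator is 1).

Answer: 484089/1048576

Derivation:
Computing P^5 by repeated multiplication:
P^1 =
  0: [9/16, 7/16]
  1: [3/8, 5/8]
P^2 =
  0: [123/256, 133/256]
  1: [57/128, 71/128]
P^3 =
  0: [1905/4096, 2191/4096]
  1: [939/2048, 1109/2048]
P^4 =
  0: [30291/65536, 35245/65536]
  1: [15105/32768, 17663/32768]
P^5 =
  0: [484089/1048576, 564487/1048576]
  1: [241923/524288, 282365/524288]

(P^5)[0 -> 0] = 484089/1048576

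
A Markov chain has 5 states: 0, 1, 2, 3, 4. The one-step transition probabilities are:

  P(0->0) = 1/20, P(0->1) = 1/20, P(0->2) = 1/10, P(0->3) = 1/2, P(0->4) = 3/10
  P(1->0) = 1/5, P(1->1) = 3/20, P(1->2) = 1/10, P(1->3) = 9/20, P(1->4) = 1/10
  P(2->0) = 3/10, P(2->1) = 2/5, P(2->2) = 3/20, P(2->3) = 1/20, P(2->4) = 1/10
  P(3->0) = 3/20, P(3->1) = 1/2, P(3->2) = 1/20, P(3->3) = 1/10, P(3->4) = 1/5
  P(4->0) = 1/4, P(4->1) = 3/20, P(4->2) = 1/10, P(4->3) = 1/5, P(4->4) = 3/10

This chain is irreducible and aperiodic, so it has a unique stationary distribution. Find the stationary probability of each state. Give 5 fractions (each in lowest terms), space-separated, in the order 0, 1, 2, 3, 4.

The stationary distribution satisfies pi = pi * P, i.e.:
  pi_0 = 1/20*pi_0 + 1/5*pi_1 + 3/10*pi_2 + 3/20*pi_3 + 1/4*pi_4
  pi_1 = 1/20*pi_0 + 3/20*pi_1 + 2/5*pi_2 + 1/2*pi_3 + 3/20*pi_4
  pi_2 = 1/10*pi_0 + 1/10*pi_1 + 3/20*pi_2 + 1/20*pi_3 + 1/10*pi_4
  pi_3 = 1/2*pi_0 + 9/20*pi_1 + 1/20*pi_2 + 1/10*pi_3 + 1/5*pi_4
  pi_4 = 3/10*pi_0 + 1/10*pi_1 + 1/10*pi_2 + 1/5*pi_3 + 3/10*pi_4
with normalization: pi_0 + pi_1 + pi_2 + pi_3 + pi_4 = 1.

Using the first 4 balance equations plus normalization, the linear system A*pi = b is:
  [-19/20, 1/5, 3/10, 3/20, 1/4] . pi = 0
  [1/20, -17/20, 2/5, 1/2, 3/20] . pi = 0
  [1/10, 1/10, -17/20, 1/20, 1/10] . pi = 0
  [1/2, 9/20, 1/20, -9/10, 1/5] . pi = 0
  [1, 1, 1, 1, 1] . pi = 1

Solving yields:
  pi_0 = 16805/94034
  pi_1 = 11809/47017
  pi_2 = 4268/47017
  pi_3 = 12942/47017
  pi_4 = 19191/94034

Verification (pi * P):
  16805/94034*1/20 + 11809/47017*1/5 + 4268/47017*3/10 + 12942/47017*3/20 + 19191/94034*1/4 = 16805/94034 = pi_0  (ok)
  16805/94034*1/20 + 11809/47017*3/20 + 4268/47017*2/5 + 12942/47017*1/2 + 19191/94034*3/20 = 11809/47017 = pi_1  (ok)
  16805/94034*1/10 + 11809/47017*1/10 + 4268/47017*3/20 + 12942/47017*1/20 + 19191/94034*1/10 = 4268/47017 = pi_2  (ok)
  16805/94034*1/2 + 11809/47017*9/20 + 4268/47017*1/20 + 12942/47017*1/10 + 19191/94034*1/5 = 12942/47017 = pi_3  (ok)
  16805/94034*3/10 + 11809/47017*1/10 + 4268/47017*1/10 + 12942/47017*1/5 + 19191/94034*3/10 = 19191/94034 = pi_4  (ok)

Answer: 16805/94034 11809/47017 4268/47017 12942/47017 19191/94034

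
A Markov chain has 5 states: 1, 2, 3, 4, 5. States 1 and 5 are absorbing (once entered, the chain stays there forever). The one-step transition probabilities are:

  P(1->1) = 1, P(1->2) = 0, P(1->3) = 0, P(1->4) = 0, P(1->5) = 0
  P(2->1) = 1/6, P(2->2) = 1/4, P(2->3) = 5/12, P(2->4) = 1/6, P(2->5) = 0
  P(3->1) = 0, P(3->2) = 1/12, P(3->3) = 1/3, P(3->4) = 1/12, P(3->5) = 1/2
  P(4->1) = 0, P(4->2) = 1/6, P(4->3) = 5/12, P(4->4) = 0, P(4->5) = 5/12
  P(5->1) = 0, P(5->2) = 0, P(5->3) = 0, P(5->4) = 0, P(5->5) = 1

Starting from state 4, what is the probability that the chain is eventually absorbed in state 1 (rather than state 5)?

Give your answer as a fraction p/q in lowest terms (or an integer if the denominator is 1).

Answer: 6/101

Derivation:
Let a_i = P(absorbed in 1 | start in state i).
Boundary conditions: a_1 = 1, a_5 = 0.
For each transient state i, a_i = sum_j P(i->j) * a_j:
  a_2 = 1/6*a_1 + 1/4*a_2 + 5/12*a_3 + 1/6*a_4 + 0*a_5
  a_3 = 0*a_1 + 1/12*a_2 + 1/3*a_3 + 1/12*a_4 + 1/2*a_5
  a_4 = 0*a_1 + 1/6*a_2 + 5/12*a_3 + 0*a_4 + 5/12*a_5

Substituting a_1 = 1 and a_5 = 0, rearrange to (I - Q) a = r where r[i] = P(i -> 1):
  [3/4, -5/12, -1/6] . (a_2, a_3, a_4) = 1/6
  [-1/12, 2/3, -1/12] . (a_2, a_3, a_4) = 0
  [-1/6, -5/12, 1] . (a_2, a_3, a_4) = 0

Solving yields:
  a_2 = 26/101
  a_3 = 4/101
  a_4 = 6/101

Starting state is 4, so the absorption probability is a_4 = 6/101.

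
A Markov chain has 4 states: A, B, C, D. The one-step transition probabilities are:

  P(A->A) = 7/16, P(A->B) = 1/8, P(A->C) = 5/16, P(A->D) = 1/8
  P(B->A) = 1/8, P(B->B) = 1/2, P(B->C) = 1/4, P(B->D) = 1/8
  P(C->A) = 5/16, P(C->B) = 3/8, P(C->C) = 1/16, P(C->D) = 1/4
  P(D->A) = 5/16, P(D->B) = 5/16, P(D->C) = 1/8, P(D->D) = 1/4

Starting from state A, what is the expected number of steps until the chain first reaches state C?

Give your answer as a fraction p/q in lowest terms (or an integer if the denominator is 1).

Answer: 1120/303

Derivation:
Let h_i = expected steps to first reach C from state i.
Boundary: h_C = 0.
First-step equations for the other states:
  h_A = 1 + 7/16*h_A + 1/8*h_B + 5/16*h_C + 1/8*h_D
  h_B = 1 + 1/8*h_A + 1/2*h_B + 1/4*h_C + 1/8*h_D
  h_D = 1 + 5/16*h_A + 5/16*h_B + 1/8*h_C + 1/4*h_D

Substituting h_C = 0 and rearranging gives the linear system (I - Q) h = 1:
  [9/16, -1/8, -1/8] . (h_A, h_B, h_D) = 1
  [-1/8, 1/2, -1/8] . (h_A, h_B, h_D) = 1
  [-5/16, -5/16, 3/4] . (h_A, h_B, h_D) = 1

Solving yields:
  h_A = 1120/303
  h_B = 1232/303
  h_D = 1384/303

Starting state is A, so the expected hitting time is h_A = 1120/303.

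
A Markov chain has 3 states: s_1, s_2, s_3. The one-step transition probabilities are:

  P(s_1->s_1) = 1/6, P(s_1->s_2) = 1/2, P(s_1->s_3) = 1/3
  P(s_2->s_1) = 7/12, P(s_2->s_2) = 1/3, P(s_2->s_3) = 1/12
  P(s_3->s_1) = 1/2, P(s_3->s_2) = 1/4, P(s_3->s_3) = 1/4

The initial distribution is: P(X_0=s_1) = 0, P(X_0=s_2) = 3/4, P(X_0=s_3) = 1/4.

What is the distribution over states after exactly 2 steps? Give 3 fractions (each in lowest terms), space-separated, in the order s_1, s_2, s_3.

Propagating the distribution step by step (d_{t+1} = d_t * P):
d_0 = (s_1=0, s_2=3/4, s_3=1/4)
  d_1[s_1] = 0*1/6 + 3/4*7/12 + 1/4*1/2 = 9/16
  d_1[s_2] = 0*1/2 + 3/4*1/3 + 1/4*1/4 = 5/16
  d_1[s_3] = 0*1/3 + 3/4*1/12 + 1/4*1/4 = 1/8
d_1 = (s_1=9/16, s_2=5/16, s_3=1/8)
  d_2[s_1] = 9/16*1/6 + 5/16*7/12 + 1/8*1/2 = 65/192
  d_2[s_2] = 9/16*1/2 + 5/16*1/3 + 1/8*1/4 = 5/12
  d_2[s_3] = 9/16*1/3 + 5/16*1/12 + 1/8*1/4 = 47/192
d_2 = (s_1=65/192, s_2=5/12, s_3=47/192)

Answer: 65/192 5/12 47/192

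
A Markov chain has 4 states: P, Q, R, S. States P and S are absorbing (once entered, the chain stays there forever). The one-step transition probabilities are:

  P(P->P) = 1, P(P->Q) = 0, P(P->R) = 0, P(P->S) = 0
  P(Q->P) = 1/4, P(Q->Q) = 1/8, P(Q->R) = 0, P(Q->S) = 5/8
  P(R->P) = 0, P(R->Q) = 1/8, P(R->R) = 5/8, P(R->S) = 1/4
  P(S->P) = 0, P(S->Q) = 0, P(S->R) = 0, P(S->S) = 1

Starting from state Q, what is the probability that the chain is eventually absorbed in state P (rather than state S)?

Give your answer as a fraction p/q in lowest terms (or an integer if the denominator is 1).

Answer: 2/7

Derivation:
Let a_i = P(absorbed in P | start in state i).
Boundary conditions: a_P = 1, a_S = 0.
For each transient state i, a_i = sum_j P(i->j) * a_j:
  a_Q = 1/4*a_P + 1/8*a_Q + 0*a_R + 5/8*a_S
  a_R = 0*a_P + 1/8*a_Q + 5/8*a_R + 1/4*a_S

Substituting a_P = 1 and a_S = 0, rearrange to (I - Q) a = r where r[i] = P(i -> P):
  [7/8, 0] . (a_Q, a_R) = 1/4
  [-1/8, 3/8] . (a_Q, a_R) = 0

Solving yields:
  a_Q = 2/7
  a_R = 2/21

Starting state is Q, so the absorption probability is a_Q = 2/7.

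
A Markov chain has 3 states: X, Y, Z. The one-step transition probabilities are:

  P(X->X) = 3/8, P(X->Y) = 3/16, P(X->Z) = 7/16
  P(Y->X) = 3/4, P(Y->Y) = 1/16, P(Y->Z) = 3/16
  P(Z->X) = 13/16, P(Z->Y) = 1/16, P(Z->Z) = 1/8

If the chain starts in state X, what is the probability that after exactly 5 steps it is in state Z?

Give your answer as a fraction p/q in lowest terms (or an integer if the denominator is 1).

Answer: 327251/1048576

Derivation:
Computing P^5 by repeated multiplication:
P^1 =
  X: [3/8, 3/16, 7/16]
  Y: [3/4, 1/16, 3/16]
  Z: [13/16, 1/16, 1/8]
P^2 =
  X: [163/256, 7/64, 65/256]
  Y: [123/256, 5/32, 93/256]
  Z: [29/64, 21/128, 49/128]
P^3 =
  X: [2159/4096, 291/2048, 1355/4096]
  Y: [2427/4096, 251/2048, 1167/4096]
  Z: [1237/2048, 61/512, 567/2048]
P^4 =
  X: [37553/65536, 4207/32768, 19569/65536]
  Y: [35757/65536, 4475/32768, 20829/65536]
  Z: [17721/32768, 2261/16384, 10525/32768]
P^5 =
  X: [580683/1048576, 70321/524288, 327251/1048576]
  Y: [592719/1048576, 68525/524288, 318807/1048576]
  Z: [297415/524288, 34105/262144, 158663/524288]

(P^5)[X -> Z] = 327251/1048576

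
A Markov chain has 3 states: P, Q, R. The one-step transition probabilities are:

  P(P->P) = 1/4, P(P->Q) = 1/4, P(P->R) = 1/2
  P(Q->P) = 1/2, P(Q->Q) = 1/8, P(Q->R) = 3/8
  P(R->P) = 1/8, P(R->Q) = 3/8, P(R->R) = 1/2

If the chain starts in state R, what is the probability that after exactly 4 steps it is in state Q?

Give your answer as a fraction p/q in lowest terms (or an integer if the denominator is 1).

Answer: 1123/4096

Derivation:
Computing P^4 by repeated multiplication:
P^1 =
  P: [1/4, 1/4, 1/2]
  Q: [1/2, 1/8, 3/8]
  R: [1/8, 3/8, 1/2]
P^2 =
  P: [1/4, 9/32, 15/32]
  Q: [15/64, 9/32, 31/64]
  R: [9/32, 17/64, 29/64]
P^3 =
  P: [67/256, 35/128, 119/256]
  Q: [133/512, 141/512, 119/256]
  R: [133/512, 35/128, 239/512]
P^4 =
  P: [533/2048, 561/2048, 477/1024]
  Q: [267/1024, 1121/4096, 1907/4096]
  R: [1065/4096, 1123/4096, 477/1024]

(P^4)[R -> Q] = 1123/4096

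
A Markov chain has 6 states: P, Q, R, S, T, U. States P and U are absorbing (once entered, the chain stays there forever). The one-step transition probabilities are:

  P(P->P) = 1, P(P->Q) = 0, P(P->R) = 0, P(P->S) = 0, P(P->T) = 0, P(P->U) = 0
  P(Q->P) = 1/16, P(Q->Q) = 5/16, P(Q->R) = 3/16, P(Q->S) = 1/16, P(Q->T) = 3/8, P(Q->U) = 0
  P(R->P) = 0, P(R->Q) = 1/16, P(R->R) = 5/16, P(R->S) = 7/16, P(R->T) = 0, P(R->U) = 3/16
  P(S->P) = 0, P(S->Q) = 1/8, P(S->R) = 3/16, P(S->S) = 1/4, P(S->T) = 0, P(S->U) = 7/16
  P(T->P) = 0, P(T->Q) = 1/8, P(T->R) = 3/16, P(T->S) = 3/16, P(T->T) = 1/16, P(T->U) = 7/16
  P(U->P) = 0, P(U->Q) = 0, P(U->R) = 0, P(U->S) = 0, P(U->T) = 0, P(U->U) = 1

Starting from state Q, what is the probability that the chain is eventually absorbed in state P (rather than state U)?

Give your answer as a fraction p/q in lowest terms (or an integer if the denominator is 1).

Let a_i = P(absorbed in P | start in state i).
Boundary conditions: a_P = 1, a_U = 0.
For each transient state i, a_i = sum_j P(i->j) * a_j:
  a_Q = 1/16*a_P + 5/16*a_Q + 3/16*a_R + 1/16*a_S + 3/8*a_T + 0*a_U
  a_R = 0*a_P + 1/16*a_Q + 5/16*a_R + 7/16*a_S + 0*a_T + 3/16*a_U
  a_S = 0*a_P + 1/8*a_Q + 3/16*a_R + 1/4*a_S + 0*a_T + 7/16*a_U
  a_T = 0*a_P + 1/8*a_Q + 3/16*a_R + 3/16*a_S + 1/16*a_T + 7/16*a_U

Substituting a_P = 1 and a_U = 0, rearrange to (I - Q) a = r where r[i] = P(i -> P):
  [11/16, -3/16, -1/16, -3/8] . (a_Q, a_R, a_S, a_T) = 1/16
  [-1/16, 11/16, -7/16, 0] . (a_Q, a_R, a_S, a_T) = 0
  [-1/8, -3/16, 3/4, 0] . (a_Q, a_R, a_S, a_T) = 0
  [-1/8, -3/16, -3/16, 15/16] . (a_Q, a_R, a_S, a_T) = 0

Solving yields:
  a_Q = 111/968
  a_R = 13/484
  a_S = 25/968
  a_T = 25/968

Starting state is Q, so the absorption probability is a_Q = 111/968.

Answer: 111/968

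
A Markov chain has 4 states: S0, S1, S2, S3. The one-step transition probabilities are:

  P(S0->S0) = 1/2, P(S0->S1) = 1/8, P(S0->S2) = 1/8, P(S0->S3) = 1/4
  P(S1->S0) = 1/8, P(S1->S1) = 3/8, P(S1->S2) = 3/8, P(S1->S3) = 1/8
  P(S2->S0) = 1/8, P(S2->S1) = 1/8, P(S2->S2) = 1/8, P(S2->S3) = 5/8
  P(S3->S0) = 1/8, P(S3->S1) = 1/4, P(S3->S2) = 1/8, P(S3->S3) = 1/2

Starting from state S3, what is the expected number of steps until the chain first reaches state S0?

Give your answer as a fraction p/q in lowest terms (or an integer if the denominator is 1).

Let h_i = expected steps to first reach S0 from state i.
Boundary: h_S0 = 0.
First-step equations for the other states:
  h_S1 = 1 + 1/8*h_S0 + 3/8*h_S1 + 3/8*h_S2 + 1/8*h_S3
  h_S2 = 1 + 1/8*h_S0 + 1/8*h_S1 + 1/8*h_S2 + 5/8*h_S3
  h_S3 = 1 + 1/8*h_S0 + 1/4*h_S1 + 1/8*h_S2 + 1/2*h_S3

Substituting h_S0 = 0 and rearranging gives the linear system (I - Q) h = 1:
  [5/8, -3/8, -1/8] . (h_S1, h_S2, h_S3) = 1
  [-1/8, 7/8, -5/8] . (h_S1, h_S2, h_S3) = 1
  [-1/4, -1/8, 1/2] . (h_S1, h_S2, h_S3) = 1

Solving yields:
  h_S1 = 8
  h_S2 = 8
  h_S3 = 8

Starting state is S3, so the expected hitting time is h_S3 = 8.

Answer: 8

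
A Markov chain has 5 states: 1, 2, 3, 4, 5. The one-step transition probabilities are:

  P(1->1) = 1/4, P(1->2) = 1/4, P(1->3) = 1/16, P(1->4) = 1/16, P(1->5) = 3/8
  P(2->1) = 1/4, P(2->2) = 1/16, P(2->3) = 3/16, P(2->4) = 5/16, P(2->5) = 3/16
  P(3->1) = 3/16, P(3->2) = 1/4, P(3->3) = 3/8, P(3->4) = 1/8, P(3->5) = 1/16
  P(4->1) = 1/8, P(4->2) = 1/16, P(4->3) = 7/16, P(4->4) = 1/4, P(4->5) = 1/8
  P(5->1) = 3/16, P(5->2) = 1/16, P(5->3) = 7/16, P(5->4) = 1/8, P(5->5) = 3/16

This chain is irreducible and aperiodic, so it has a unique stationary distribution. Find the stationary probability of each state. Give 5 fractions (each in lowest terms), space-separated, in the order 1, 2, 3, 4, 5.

The stationary distribution satisfies pi = pi * P, i.e.:
  pi_1 = 1/4*pi_1 + 1/4*pi_2 + 3/16*pi_3 + 1/8*pi_4 + 3/16*pi_5
  pi_2 = 1/4*pi_1 + 1/16*pi_2 + 1/4*pi_3 + 1/16*pi_4 + 1/16*pi_5
  pi_3 = 1/16*pi_1 + 3/16*pi_2 + 3/8*pi_3 + 7/16*pi_4 + 7/16*pi_5
  pi_4 = 1/16*pi_1 + 5/16*pi_2 + 1/8*pi_3 + 1/4*pi_4 + 1/8*pi_5
  pi_5 = 3/8*pi_1 + 3/16*pi_2 + 1/16*pi_3 + 1/8*pi_4 + 3/16*pi_5
with normalization: pi_1 + pi_2 + pi_3 + pi_4 + pi_5 = 1.

Using the first 4 balance equations plus normalization, the linear system A*pi = b is:
  [-3/4, 1/4, 3/16, 1/8, 3/16] . pi = 0
  [1/4, -15/16, 1/4, 1/16, 1/16] . pi = 0
  [1/16, 3/16, -5/8, 7/16, 7/16] . pi = 0
  [1/16, 5/16, 1/8, -3/4, 1/8] . pi = 0
  [1, 1, 1, 1, 1] . pi = 1

Solving yields:
  pi_1 = 11778/58993
  pi_2 = 842/5363
  pi_3 = 17955/58993
  pi_4 = 9571/58993
  pi_5 = 10427/58993

Verification (pi * P):
  11778/58993*1/4 + 842/5363*1/4 + 17955/58993*3/16 + 9571/58993*1/8 + 10427/58993*3/16 = 11778/58993 = pi_1  (ok)
  11778/58993*1/4 + 842/5363*1/16 + 17955/58993*1/4 + 9571/58993*1/16 + 10427/58993*1/16 = 842/5363 = pi_2  (ok)
  11778/58993*1/16 + 842/5363*3/16 + 17955/58993*3/8 + 9571/58993*7/16 + 10427/58993*7/16 = 17955/58993 = pi_3  (ok)
  11778/58993*1/16 + 842/5363*5/16 + 17955/58993*1/8 + 9571/58993*1/4 + 10427/58993*1/8 = 9571/58993 = pi_4  (ok)
  11778/58993*3/8 + 842/5363*3/16 + 17955/58993*1/16 + 9571/58993*1/8 + 10427/58993*3/16 = 10427/58993 = pi_5  (ok)

Answer: 11778/58993 842/5363 17955/58993 9571/58993 10427/58993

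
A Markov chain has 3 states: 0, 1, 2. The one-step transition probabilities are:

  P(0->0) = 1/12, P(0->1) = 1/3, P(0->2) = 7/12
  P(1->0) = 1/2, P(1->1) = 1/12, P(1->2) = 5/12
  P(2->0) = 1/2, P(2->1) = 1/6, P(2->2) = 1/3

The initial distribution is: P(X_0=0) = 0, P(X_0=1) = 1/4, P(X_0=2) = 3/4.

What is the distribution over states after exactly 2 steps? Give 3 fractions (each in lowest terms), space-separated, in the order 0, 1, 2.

Answer: 7/24 137/576 271/576

Derivation:
Propagating the distribution step by step (d_{t+1} = d_t * P):
d_0 = (0=0, 1=1/4, 2=3/4)
  d_1[0] = 0*1/12 + 1/4*1/2 + 3/4*1/2 = 1/2
  d_1[1] = 0*1/3 + 1/4*1/12 + 3/4*1/6 = 7/48
  d_1[2] = 0*7/12 + 1/4*5/12 + 3/4*1/3 = 17/48
d_1 = (0=1/2, 1=7/48, 2=17/48)
  d_2[0] = 1/2*1/12 + 7/48*1/2 + 17/48*1/2 = 7/24
  d_2[1] = 1/2*1/3 + 7/48*1/12 + 17/48*1/6 = 137/576
  d_2[2] = 1/2*7/12 + 7/48*5/12 + 17/48*1/3 = 271/576
d_2 = (0=7/24, 1=137/576, 2=271/576)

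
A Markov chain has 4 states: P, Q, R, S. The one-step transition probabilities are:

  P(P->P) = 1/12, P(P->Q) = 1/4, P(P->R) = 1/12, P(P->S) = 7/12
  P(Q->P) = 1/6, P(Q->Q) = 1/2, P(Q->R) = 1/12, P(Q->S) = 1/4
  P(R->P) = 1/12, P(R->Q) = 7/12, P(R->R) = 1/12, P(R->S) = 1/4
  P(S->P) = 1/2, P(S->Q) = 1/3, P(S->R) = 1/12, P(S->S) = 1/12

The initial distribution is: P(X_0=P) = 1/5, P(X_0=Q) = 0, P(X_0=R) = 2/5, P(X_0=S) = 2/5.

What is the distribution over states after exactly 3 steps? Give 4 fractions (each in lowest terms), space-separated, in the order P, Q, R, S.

Answer: 103/432 29/72 1/12 119/432

Derivation:
Propagating the distribution step by step (d_{t+1} = d_t * P):
d_0 = (P=1/5, Q=0, R=2/5, S=2/5)
  d_1[P] = 1/5*1/12 + 0*1/6 + 2/5*1/12 + 2/5*1/2 = 1/4
  d_1[Q] = 1/5*1/4 + 0*1/2 + 2/5*7/12 + 2/5*1/3 = 5/12
  d_1[R] = 1/5*1/12 + 0*1/12 + 2/5*1/12 + 2/5*1/12 = 1/12
  d_1[S] = 1/5*7/12 + 0*1/4 + 2/5*1/4 + 2/5*1/12 = 1/4
d_1 = (P=1/4, Q=5/12, R=1/12, S=1/4)
  d_2[P] = 1/4*1/12 + 5/12*1/6 + 1/12*1/12 + 1/4*1/2 = 2/9
  d_2[Q] = 1/4*1/4 + 5/12*1/2 + 1/12*7/12 + 1/4*1/3 = 29/72
  d_2[R] = 1/4*1/12 + 5/12*1/12 + 1/12*1/12 + 1/4*1/12 = 1/12
  d_2[S] = 1/4*7/12 + 5/12*1/4 + 1/12*1/4 + 1/4*1/12 = 7/24
d_2 = (P=2/9, Q=29/72, R=1/12, S=7/24)
  d_3[P] = 2/9*1/12 + 29/72*1/6 + 1/12*1/12 + 7/24*1/2 = 103/432
  d_3[Q] = 2/9*1/4 + 29/72*1/2 + 1/12*7/12 + 7/24*1/3 = 29/72
  d_3[R] = 2/9*1/12 + 29/72*1/12 + 1/12*1/12 + 7/24*1/12 = 1/12
  d_3[S] = 2/9*7/12 + 29/72*1/4 + 1/12*1/4 + 7/24*1/12 = 119/432
d_3 = (P=103/432, Q=29/72, R=1/12, S=119/432)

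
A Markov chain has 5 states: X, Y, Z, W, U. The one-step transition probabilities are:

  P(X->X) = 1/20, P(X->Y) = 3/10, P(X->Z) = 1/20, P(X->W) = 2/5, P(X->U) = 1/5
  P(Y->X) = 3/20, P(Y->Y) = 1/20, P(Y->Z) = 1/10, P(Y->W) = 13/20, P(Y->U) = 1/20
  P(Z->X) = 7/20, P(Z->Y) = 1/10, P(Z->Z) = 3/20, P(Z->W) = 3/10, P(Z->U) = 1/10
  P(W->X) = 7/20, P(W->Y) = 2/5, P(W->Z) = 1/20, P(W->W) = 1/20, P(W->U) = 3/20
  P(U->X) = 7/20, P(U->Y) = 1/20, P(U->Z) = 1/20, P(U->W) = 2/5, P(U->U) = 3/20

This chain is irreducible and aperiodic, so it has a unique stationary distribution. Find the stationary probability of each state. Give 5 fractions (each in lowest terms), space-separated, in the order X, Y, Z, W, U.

Answer: 57511/245722 28096/122861 16773/245722 40985/122861 16638/122861

Derivation:
The stationary distribution satisfies pi = pi * P, i.e.:
  pi_X = 1/20*pi_X + 3/20*pi_Y + 7/20*pi_Z + 7/20*pi_W + 7/20*pi_U
  pi_Y = 3/10*pi_X + 1/20*pi_Y + 1/10*pi_Z + 2/5*pi_W + 1/20*pi_U
  pi_Z = 1/20*pi_X + 1/10*pi_Y + 3/20*pi_Z + 1/20*pi_W + 1/20*pi_U
  pi_W = 2/5*pi_X + 13/20*pi_Y + 3/10*pi_Z + 1/20*pi_W + 2/5*pi_U
  pi_U = 1/5*pi_X + 1/20*pi_Y + 1/10*pi_Z + 3/20*pi_W + 3/20*pi_U
with normalization: pi_X + pi_Y + pi_Z + pi_W + pi_U = 1.

Using the first 4 balance equations plus normalization, the linear system A*pi = b is:
  [-19/20, 3/20, 7/20, 7/20, 7/20] . pi = 0
  [3/10, -19/20, 1/10, 2/5, 1/20] . pi = 0
  [1/20, 1/10, -17/20, 1/20, 1/20] . pi = 0
  [2/5, 13/20, 3/10, -19/20, 2/5] . pi = 0
  [1, 1, 1, 1, 1] . pi = 1

Solving yields:
  pi_X = 57511/245722
  pi_Y = 28096/122861
  pi_Z = 16773/245722
  pi_W = 40985/122861
  pi_U = 16638/122861

Verification (pi * P):
  57511/245722*1/20 + 28096/122861*3/20 + 16773/245722*7/20 + 40985/122861*7/20 + 16638/122861*7/20 = 57511/245722 = pi_X  (ok)
  57511/245722*3/10 + 28096/122861*1/20 + 16773/245722*1/10 + 40985/122861*2/5 + 16638/122861*1/20 = 28096/122861 = pi_Y  (ok)
  57511/245722*1/20 + 28096/122861*1/10 + 16773/245722*3/20 + 40985/122861*1/20 + 16638/122861*1/20 = 16773/245722 = pi_Z  (ok)
  57511/245722*2/5 + 28096/122861*13/20 + 16773/245722*3/10 + 40985/122861*1/20 + 16638/122861*2/5 = 40985/122861 = pi_W  (ok)
  57511/245722*1/5 + 28096/122861*1/20 + 16773/245722*1/10 + 40985/122861*3/20 + 16638/122861*3/20 = 16638/122861 = pi_U  (ok)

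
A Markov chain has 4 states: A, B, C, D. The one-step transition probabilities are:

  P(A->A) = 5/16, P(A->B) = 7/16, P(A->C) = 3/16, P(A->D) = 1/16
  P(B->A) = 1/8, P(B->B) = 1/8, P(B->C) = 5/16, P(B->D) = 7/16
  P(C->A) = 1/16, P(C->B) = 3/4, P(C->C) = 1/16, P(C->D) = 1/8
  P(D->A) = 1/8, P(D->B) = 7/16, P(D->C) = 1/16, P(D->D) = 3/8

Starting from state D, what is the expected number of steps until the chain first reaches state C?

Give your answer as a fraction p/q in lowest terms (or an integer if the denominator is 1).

Let h_i = expected steps to first reach C from state i.
Boundary: h_C = 0.
First-step equations for the other states:
  h_A = 1 + 5/16*h_A + 7/16*h_B + 3/16*h_C + 1/16*h_D
  h_B = 1 + 1/8*h_A + 1/8*h_B + 5/16*h_C + 7/16*h_D
  h_D = 1 + 1/8*h_A + 7/16*h_B + 1/16*h_C + 3/8*h_D

Substituting h_C = 0 and rearranging gives the linear system (I - Q) h = 1:
  [11/16, -7/16, -1/16] . (h_A, h_B, h_D) = 1
  [-1/8, 7/8, -7/16] . (h_A, h_B, h_D) = 1
  [-1/8, -7/16, 5/8] . (h_A, h_B, h_D) = 1

Solving yields:
  h_A = 528/103
  h_B = 3536/721
  h_D = 624/103

Starting state is D, so the expected hitting time is h_D = 624/103.

Answer: 624/103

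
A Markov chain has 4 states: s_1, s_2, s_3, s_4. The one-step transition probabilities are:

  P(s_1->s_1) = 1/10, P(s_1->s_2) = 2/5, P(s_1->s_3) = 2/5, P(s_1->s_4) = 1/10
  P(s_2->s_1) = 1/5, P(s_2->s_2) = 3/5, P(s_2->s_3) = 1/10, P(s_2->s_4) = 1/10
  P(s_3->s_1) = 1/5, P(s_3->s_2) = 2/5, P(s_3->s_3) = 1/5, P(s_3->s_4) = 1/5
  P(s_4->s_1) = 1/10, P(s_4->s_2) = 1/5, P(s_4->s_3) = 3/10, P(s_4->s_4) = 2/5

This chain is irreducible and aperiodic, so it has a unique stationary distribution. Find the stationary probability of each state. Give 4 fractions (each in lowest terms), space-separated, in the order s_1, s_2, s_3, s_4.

Answer: 56/337 154/337 69/337 58/337

Derivation:
The stationary distribution satisfies pi = pi * P, i.e.:
  pi_s_1 = 1/10*pi_s_1 + 1/5*pi_s_2 + 1/5*pi_s_3 + 1/10*pi_s_4
  pi_s_2 = 2/5*pi_s_1 + 3/5*pi_s_2 + 2/5*pi_s_3 + 1/5*pi_s_4
  pi_s_3 = 2/5*pi_s_1 + 1/10*pi_s_2 + 1/5*pi_s_3 + 3/10*pi_s_4
  pi_s_4 = 1/10*pi_s_1 + 1/10*pi_s_2 + 1/5*pi_s_3 + 2/5*pi_s_4
with normalization: pi_s_1 + pi_s_2 + pi_s_3 + pi_s_4 = 1.

Using the first 3 balance equations plus normalization, the linear system A*pi = b is:
  [-9/10, 1/5, 1/5, 1/10] . pi = 0
  [2/5, -2/5, 2/5, 1/5] . pi = 0
  [2/5, 1/10, -4/5, 3/10] . pi = 0
  [1, 1, 1, 1] . pi = 1

Solving yields:
  pi_s_1 = 56/337
  pi_s_2 = 154/337
  pi_s_3 = 69/337
  pi_s_4 = 58/337

Verification (pi * P):
  56/337*1/10 + 154/337*1/5 + 69/337*1/5 + 58/337*1/10 = 56/337 = pi_s_1  (ok)
  56/337*2/5 + 154/337*3/5 + 69/337*2/5 + 58/337*1/5 = 154/337 = pi_s_2  (ok)
  56/337*2/5 + 154/337*1/10 + 69/337*1/5 + 58/337*3/10 = 69/337 = pi_s_3  (ok)
  56/337*1/10 + 154/337*1/10 + 69/337*1/5 + 58/337*2/5 = 58/337 = pi_s_4  (ok)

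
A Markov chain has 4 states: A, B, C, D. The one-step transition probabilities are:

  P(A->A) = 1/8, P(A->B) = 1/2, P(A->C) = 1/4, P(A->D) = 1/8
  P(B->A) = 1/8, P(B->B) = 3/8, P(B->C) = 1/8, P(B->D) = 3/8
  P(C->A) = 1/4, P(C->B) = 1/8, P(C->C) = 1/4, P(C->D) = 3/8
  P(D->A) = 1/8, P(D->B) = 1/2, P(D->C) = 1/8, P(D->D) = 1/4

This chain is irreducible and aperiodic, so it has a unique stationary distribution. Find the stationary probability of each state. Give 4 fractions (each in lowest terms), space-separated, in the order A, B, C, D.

Answer: 8/55 193/495 9/55 149/495

Derivation:
The stationary distribution satisfies pi = pi * P, i.e.:
  pi_A = 1/8*pi_A + 1/8*pi_B + 1/4*pi_C + 1/8*pi_D
  pi_B = 1/2*pi_A + 3/8*pi_B + 1/8*pi_C + 1/2*pi_D
  pi_C = 1/4*pi_A + 1/8*pi_B + 1/4*pi_C + 1/8*pi_D
  pi_D = 1/8*pi_A + 3/8*pi_B + 3/8*pi_C + 1/4*pi_D
with normalization: pi_A + pi_B + pi_C + pi_D = 1.

Using the first 3 balance equations plus normalization, the linear system A*pi = b is:
  [-7/8, 1/8, 1/4, 1/8] . pi = 0
  [1/2, -5/8, 1/8, 1/2] . pi = 0
  [1/4, 1/8, -3/4, 1/8] . pi = 0
  [1, 1, 1, 1] . pi = 1

Solving yields:
  pi_A = 8/55
  pi_B = 193/495
  pi_C = 9/55
  pi_D = 149/495

Verification (pi * P):
  8/55*1/8 + 193/495*1/8 + 9/55*1/4 + 149/495*1/8 = 8/55 = pi_A  (ok)
  8/55*1/2 + 193/495*3/8 + 9/55*1/8 + 149/495*1/2 = 193/495 = pi_B  (ok)
  8/55*1/4 + 193/495*1/8 + 9/55*1/4 + 149/495*1/8 = 9/55 = pi_C  (ok)
  8/55*1/8 + 193/495*3/8 + 9/55*3/8 + 149/495*1/4 = 149/495 = pi_D  (ok)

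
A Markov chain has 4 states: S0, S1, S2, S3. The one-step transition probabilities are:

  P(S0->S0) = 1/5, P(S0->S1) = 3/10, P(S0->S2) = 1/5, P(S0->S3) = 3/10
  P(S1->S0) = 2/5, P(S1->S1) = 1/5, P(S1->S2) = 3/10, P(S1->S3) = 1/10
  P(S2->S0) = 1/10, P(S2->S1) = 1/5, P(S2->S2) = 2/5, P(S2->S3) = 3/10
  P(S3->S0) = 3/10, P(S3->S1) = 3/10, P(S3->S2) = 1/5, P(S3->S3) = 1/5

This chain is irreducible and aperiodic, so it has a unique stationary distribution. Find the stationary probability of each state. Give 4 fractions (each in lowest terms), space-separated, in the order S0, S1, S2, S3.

The stationary distribution satisfies pi = pi * P, i.e.:
  pi_S0 = 1/5*pi_S0 + 2/5*pi_S1 + 1/10*pi_S2 + 3/10*pi_S3
  pi_S1 = 3/10*pi_S0 + 1/5*pi_S1 + 1/5*pi_S2 + 3/10*pi_S3
  pi_S2 = 1/5*pi_S0 + 3/10*pi_S1 + 2/5*pi_S2 + 1/5*pi_S3
  pi_S3 = 3/10*pi_S0 + 1/10*pi_S1 + 3/10*pi_S2 + 1/5*pi_S3
with normalization: pi_S0 + pi_S1 + pi_S2 + pi_S3 = 1.

Using the first 3 balance equations plus normalization, the linear system A*pi = b is:
  [-4/5, 2/5, 1/10, 3/10] . pi = 0
  [3/10, -4/5, 1/5, 3/10] . pi = 0
  [1/5, 3/10, -3/5, 1/5] . pi = 0
  [1, 1, 1, 1] . pi = 1

Solving yields:
  pi_S0 = 239/979
  pi_S1 = 22/89
  pi_S2 = 25/89
  pi_S3 = 223/979

Verification (pi * P):
  239/979*1/5 + 22/89*2/5 + 25/89*1/10 + 223/979*3/10 = 239/979 = pi_S0  (ok)
  239/979*3/10 + 22/89*1/5 + 25/89*1/5 + 223/979*3/10 = 22/89 = pi_S1  (ok)
  239/979*1/5 + 22/89*3/10 + 25/89*2/5 + 223/979*1/5 = 25/89 = pi_S2  (ok)
  239/979*3/10 + 22/89*1/10 + 25/89*3/10 + 223/979*1/5 = 223/979 = pi_S3  (ok)

Answer: 239/979 22/89 25/89 223/979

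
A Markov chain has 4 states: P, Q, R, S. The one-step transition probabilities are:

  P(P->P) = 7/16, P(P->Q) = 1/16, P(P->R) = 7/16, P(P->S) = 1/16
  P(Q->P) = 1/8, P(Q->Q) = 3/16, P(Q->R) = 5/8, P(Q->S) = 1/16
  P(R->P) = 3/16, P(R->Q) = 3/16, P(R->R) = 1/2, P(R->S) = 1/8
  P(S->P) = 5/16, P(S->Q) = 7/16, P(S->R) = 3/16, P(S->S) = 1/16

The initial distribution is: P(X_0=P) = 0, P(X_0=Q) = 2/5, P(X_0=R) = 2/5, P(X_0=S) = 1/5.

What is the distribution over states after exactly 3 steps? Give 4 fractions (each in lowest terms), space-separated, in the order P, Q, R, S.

Answer: 251/1024 1863/10240 4913/10240 477/5120

Derivation:
Propagating the distribution step by step (d_{t+1} = d_t * P):
d_0 = (P=0, Q=2/5, R=2/5, S=1/5)
  d_1[P] = 0*7/16 + 2/5*1/8 + 2/5*3/16 + 1/5*5/16 = 3/16
  d_1[Q] = 0*1/16 + 2/5*3/16 + 2/5*3/16 + 1/5*7/16 = 19/80
  d_1[R] = 0*7/16 + 2/5*5/8 + 2/5*1/2 + 1/5*3/16 = 39/80
  d_1[S] = 0*1/16 + 2/5*1/16 + 2/5*1/8 + 1/5*1/16 = 7/80
d_1 = (P=3/16, Q=19/80, R=39/80, S=7/80)
  d_2[P] = 3/16*7/16 + 19/80*1/8 + 39/80*3/16 + 7/80*5/16 = 59/256
  d_2[Q] = 3/16*1/16 + 19/80*3/16 + 39/80*3/16 + 7/80*7/16 = 119/640
  d_2[R] = 3/16*7/16 + 19/80*5/8 + 39/80*1/2 + 7/80*3/16 = 157/320
  d_2[S] = 3/16*1/16 + 19/80*1/16 + 39/80*1/8 + 7/80*1/16 = 119/1280
d_2 = (P=59/256, Q=119/640, R=157/320, S=119/1280)
  d_3[P] = 59/256*7/16 + 119/640*1/8 + 157/320*3/16 + 119/1280*5/16 = 251/1024
  d_3[Q] = 59/256*1/16 + 119/640*3/16 + 157/320*3/16 + 119/1280*7/16 = 1863/10240
  d_3[R] = 59/256*7/16 + 119/640*5/8 + 157/320*1/2 + 119/1280*3/16 = 4913/10240
  d_3[S] = 59/256*1/16 + 119/640*1/16 + 157/320*1/8 + 119/1280*1/16 = 477/5120
d_3 = (P=251/1024, Q=1863/10240, R=4913/10240, S=477/5120)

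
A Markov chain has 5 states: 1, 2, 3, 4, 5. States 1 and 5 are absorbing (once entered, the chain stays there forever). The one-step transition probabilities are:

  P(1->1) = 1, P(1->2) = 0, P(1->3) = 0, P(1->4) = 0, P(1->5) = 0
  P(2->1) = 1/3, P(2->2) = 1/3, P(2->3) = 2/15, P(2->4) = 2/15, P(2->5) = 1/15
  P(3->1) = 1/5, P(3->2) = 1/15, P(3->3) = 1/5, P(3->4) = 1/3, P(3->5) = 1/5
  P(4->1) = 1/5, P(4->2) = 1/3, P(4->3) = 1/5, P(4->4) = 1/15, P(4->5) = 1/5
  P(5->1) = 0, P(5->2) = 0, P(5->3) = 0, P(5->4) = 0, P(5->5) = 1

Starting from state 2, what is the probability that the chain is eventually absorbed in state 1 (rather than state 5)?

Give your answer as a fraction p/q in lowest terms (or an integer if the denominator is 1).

Let a_i = P(absorbed in 1 | start in state i).
Boundary conditions: a_1 = 1, a_5 = 0.
For each transient state i, a_i = sum_j P(i->j) * a_j:
  a_2 = 1/3*a_1 + 1/3*a_2 + 2/15*a_3 + 2/15*a_4 + 1/15*a_5
  a_3 = 1/5*a_1 + 1/15*a_2 + 1/5*a_3 + 1/3*a_4 + 1/5*a_5
  a_4 = 1/5*a_1 + 1/3*a_2 + 1/5*a_3 + 1/15*a_4 + 1/5*a_5

Substituting a_1 = 1 and a_5 = 0, rearrange to (I - Q) a = r where r[i] = P(i -> 1):
  [2/3, -2/15, -2/15] . (a_2, a_3, a_4) = 1/3
  [-1/15, 4/5, -1/3] . (a_2, a_3, a_4) = 1/5
  [-1/3, -1/5, 14/15] . (a_2, a_3, a_4) = 1/5

Solving yields:
  a_2 = 19/26
  a_3 = 19/34
  a_4 = 263/442

Starting state is 2, so the absorption probability is a_2 = 19/26.

Answer: 19/26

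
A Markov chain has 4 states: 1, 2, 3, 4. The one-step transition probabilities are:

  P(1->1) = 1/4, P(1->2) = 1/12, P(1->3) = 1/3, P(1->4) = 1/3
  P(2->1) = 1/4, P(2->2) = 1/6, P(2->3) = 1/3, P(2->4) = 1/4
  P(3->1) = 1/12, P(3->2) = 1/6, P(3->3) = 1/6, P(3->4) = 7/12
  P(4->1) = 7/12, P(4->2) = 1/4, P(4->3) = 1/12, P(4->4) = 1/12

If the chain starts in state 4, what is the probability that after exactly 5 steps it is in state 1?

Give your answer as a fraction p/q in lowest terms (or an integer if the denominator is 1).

Answer: 715/2304

Derivation:
Computing P^5 by repeated multiplication:
P^1 =
  1: [1/4, 1/12, 1/3, 1/3]
  2: [1/4, 1/6, 1/3, 1/4]
  3: [1/12, 1/6, 1/6, 7/12]
  4: [7/12, 1/4, 1/12, 1/12]
P^2 =
  1: [11/36, 25/144, 7/36, 47/144]
  2: [5/18, 1/6, 31/144, 49/144]
  3: [5/12, 5/24, 23/144, 31/144]
  4: [19/72, 1/8, 43/144, 5/16]
P^3 =
  1: [47/144, 97/576, 379/1728, 247/864]
  2: [283/864, 11/64, 367/1728, 83/288]
  3: [85/288, 259/1728, 437/1728, 29/96]
  4: [263/864, 295/1728, 355/1728, 23/72]
P^4 =
  1: [1067/3456, 1693/10368, 73/324, 523/1728]
  2: [3221/10368, 847/5184, 1171/5184, 1037/3456]
  3: [3199/10368, 289/1728, 559/2592, 3199/10368]
  4: [3341/10368, 1741/10368, 2273/10368, 3013/10368]
P^5 =
  1: [4873/15552, 2297/13824, 13693/62208, 37373/124416]
  2: [2429/7776, 10313/62208, 27455/124416, 37471/124416]
  3: [9857/31104, 1/6, 27403/124416, 12283/41472]
  4: [715/2304, 2551/15552, 27887/124416, 37511/124416]

(P^5)[4 -> 1] = 715/2304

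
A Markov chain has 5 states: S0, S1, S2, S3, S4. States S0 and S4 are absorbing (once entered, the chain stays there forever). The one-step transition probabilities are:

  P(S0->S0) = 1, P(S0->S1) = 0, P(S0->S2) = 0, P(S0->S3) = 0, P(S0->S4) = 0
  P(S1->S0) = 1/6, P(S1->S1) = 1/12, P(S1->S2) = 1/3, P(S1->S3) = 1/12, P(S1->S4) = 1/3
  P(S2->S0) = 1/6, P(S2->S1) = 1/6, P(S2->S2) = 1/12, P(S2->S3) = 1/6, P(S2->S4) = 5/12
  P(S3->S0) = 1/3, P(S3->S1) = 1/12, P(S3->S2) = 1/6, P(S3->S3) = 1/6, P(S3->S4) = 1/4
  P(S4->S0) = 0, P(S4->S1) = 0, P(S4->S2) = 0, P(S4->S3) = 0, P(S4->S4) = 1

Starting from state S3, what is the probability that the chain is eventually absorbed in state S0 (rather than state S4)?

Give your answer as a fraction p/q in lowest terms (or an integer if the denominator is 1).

Answer: 534/1063

Derivation:
Let a_i = P(absorbed in S0 | start in state i).
Boundary conditions: a_S0 = 1, a_S4 = 0.
For each transient state i, a_i = sum_j P(i->j) * a_j:
  a_S1 = 1/6*a_S0 + 1/12*a_S1 + 1/3*a_S2 + 1/12*a_S3 + 1/3*a_S4
  a_S2 = 1/6*a_S0 + 1/6*a_S1 + 1/12*a_S2 + 1/6*a_S3 + 5/12*a_S4
  a_S3 = 1/3*a_S0 + 1/12*a_S1 + 1/6*a_S2 + 1/6*a_S3 + 1/4*a_S4

Substituting a_S0 = 1 and a_S4 = 0, rearrange to (I - Q) a = r where r[i] = P(i -> S0):
  [11/12, -1/3, -1/12] . (a_S1, a_S2, a_S3) = 1/6
  [-1/6, 11/12, -1/6] . (a_S1, a_S2, a_S3) = 1/6
  [-1/12, -1/6, 5/6] . (a_S1, a_S2, a_S3) = 1/3

Solving yields:
  a_S1 = 372/1063
  a_S2 = 358/1063
  a_S3 = 534/1063

Starting state is S3, so the absorption probability is a_S3 = 534/1063.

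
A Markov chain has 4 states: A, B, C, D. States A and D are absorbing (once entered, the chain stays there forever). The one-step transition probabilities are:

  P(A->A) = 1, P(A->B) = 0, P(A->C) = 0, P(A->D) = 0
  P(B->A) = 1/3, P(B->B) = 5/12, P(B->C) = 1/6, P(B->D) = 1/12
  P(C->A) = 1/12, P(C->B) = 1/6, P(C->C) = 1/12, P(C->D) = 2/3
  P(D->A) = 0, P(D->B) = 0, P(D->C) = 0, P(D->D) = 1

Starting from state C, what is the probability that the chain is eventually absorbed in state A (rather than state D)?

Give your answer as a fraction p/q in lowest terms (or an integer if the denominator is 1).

Let a_i = P(absorbed in A | start in state i).
Boundary conditions: a_A = 1, a_D = 0.
For each transient state i, a_i = sum_j P(i->j) * a_j:
  a_B = 1/3*a_A + 5/12*a_B + 1/6*a_C + 1/12*a_D
  a_C = 1/12*a_A + 1/6*a_B + 1/12*a_C + 2/3*a_D

Substituting a_A = 1 and a_D = 0, rearrange to (I - Q) a = r where r[i] = P(i -> A):
  [7/12, -1/6] . (a_B, a_C) = 1/3
  [-1/6, 11/12] . (a_B, a_C) = 1/12

Solving yields:
  a_B = 46/73
  a_C = 15/73

Starting state is C, so the absorption probability is a_C = 15/73.

Answer: 15/73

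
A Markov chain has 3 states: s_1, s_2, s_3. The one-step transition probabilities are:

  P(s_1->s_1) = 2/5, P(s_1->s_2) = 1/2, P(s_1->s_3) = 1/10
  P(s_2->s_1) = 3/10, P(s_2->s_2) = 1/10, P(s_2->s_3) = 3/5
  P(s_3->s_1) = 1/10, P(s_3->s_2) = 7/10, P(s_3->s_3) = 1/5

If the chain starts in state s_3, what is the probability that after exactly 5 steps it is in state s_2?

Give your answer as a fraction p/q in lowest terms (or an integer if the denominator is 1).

Answer: 21539/50000

Derivation:
Computing P^5 by repeated multiplication:
P^1 =
  s_1: [2/5, 1/2, 1/10]
  s_2: [3/10, 1/10, 3/5]
  s_3: [1/10, 7/10, 1/5]
P^2 =
  s_1: [8/25, 8/25, 9/25]
  s_2: [21/100, 29/50, 21/100]
  s_3: [27/100, 13/50, 47/100]
P^3 =
  s_1: [13/50, 111/250, 37/125]
  s_2: [279/1000, 31/100, 411/1000]
  s_3: [233/1000, 49/100, 277/1000]
P^4 =
  s_1: [667/2500, 477/1250, 879/2500]
  s_2: [2457/10000, 2291/5000, 2961/10000]
  s_3: [2679/10000, 1797/5000, 3727/10000]
P^5 =
  s_1: [6409/25000, 5221/12500, 8149/25000]
  s_2: [5307/20000, 18797/50000, 35871/100000]
  s_3: [1009/4000, 21539/50000, 31697/100000]

(P^5)[s_3 -> s_2] = 21539/50000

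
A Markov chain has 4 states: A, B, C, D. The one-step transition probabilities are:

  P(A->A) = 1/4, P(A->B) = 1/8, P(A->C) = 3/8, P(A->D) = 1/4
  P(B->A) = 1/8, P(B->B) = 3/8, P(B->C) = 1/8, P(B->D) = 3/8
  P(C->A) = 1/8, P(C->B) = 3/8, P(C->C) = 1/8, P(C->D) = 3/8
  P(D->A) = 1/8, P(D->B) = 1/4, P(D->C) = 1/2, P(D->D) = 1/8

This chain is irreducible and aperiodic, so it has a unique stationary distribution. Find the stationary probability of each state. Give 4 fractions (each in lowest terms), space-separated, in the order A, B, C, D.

The stationary distribution satisfies pi = pi * P, i.e.:
  pi_A = 1/4*pi_A + 1/8*pi_B + 1/8*pi_C + 1/8*pi_D
  pi_B = 1/8*pi_A + 3/8*pi_B + 3/8*pi_C + 1/4*pi_D
  pi_C = 3/8*pi_A + 1/8*pi_B + 1/8*pi_C + 1/2*pi_D
  pi_D = 1/4*pi_A + 3/8*pi_B + 3/8*pi_C + 1/8*pi_D
with normalization: pi_A + pi_B + pi_C + pi_D = 1.

Using the first 3 balance equations plus normalization, the linear system A*pi = b is:
  [-3/4, 1/8, 1/8, 1/8] . pi = 0
  [1/8, -5/8, 3/8, 1/4] . pi = 0
  [3/8, 1/8, -7/8, 1/2] . pi = 0
  [1, 1, 1, 1] . pi = 1

Solving yields:
  pi_A = 1/7
  pi_B = 17/56
  pi_C = 15/56
  pi_D = 2/7

Verification (pi * P):
  1/7*1/4 + 17/56*1/8 + 15/56*1/8 + 2/7*1/8 = 1/7 = pi_A  (ok)
  1/7*1/8 + 17/56*3/8 + 15/56*3/8 + 2/7*1/4 = 17/56 = pi_B  (ok)
  1/7*3/8 + 17/56*1/8 + 15/56*1/8 + 2/7*1/2 = 15/56 = pi_C  (ok)
  1/7*1/4 + 17/56*3/8 + 15/56*3/8 + 2/7*1/8 = 2/7 = pi_D  (ok)

Answer: 1/7 17/56 15/56 2/7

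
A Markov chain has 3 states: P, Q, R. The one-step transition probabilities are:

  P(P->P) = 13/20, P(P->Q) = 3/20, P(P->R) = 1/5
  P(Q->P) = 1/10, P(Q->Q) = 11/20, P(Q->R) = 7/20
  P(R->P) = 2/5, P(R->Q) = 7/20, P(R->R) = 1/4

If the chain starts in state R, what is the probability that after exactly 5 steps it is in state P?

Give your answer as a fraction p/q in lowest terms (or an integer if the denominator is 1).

Answer: 636539/1600000

Derivation:
Computing P^5 by repeated multiplication:
P^1 =
  P: [13/20, 3/20, 1/5]
  Q: [1/10, 11/20, 7/20]
  R: [2/5, 7/20, 1/4]
P^2 =
  P: [207/400, 1/4, 93/400]
  Q: [13/50, 11/25, 3/10]
  R: [79/200, 17/50, 53/200]
P^3 =
  P: [727/1600, 593/2000, 1993/8000]
  Q: [333/1000, 193/500, 281/1000]
  R: [1587/4000, 339/1000, 1057/4000]
P^4 =
  P: [67943/160000, 12737/40000, 41109/160000]
  Q: [7349/20000, 1803/5000, 5439/20000]
  R: [31799/80000, 6769/20000, 169/640]
P^5 =
  P: [1314027/3200000, 52601/160000, 833953/3200000]
  Q: [153473/400000, 34863/100000, 4283/16000]
  R: [636539/1600000, 135277/400000, 422353/1600000]

(P^5)[R -> P] = 636539/1600000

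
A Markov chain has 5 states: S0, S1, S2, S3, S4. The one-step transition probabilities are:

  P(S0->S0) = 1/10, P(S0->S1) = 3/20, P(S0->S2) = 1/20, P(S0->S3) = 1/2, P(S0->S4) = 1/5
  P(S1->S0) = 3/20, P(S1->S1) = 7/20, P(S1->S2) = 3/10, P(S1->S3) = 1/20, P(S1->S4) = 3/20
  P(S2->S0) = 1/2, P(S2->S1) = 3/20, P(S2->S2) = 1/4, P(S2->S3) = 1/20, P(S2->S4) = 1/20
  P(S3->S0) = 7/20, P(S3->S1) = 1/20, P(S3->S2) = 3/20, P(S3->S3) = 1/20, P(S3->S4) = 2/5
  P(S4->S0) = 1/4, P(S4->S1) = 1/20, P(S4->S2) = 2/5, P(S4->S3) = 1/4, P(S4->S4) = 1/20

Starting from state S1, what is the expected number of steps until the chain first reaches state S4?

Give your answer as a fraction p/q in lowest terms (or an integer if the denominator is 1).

Let h_i = expected steps to first reach S4 from state i.
Boundary: h_S4 = 0.
First-step equations for the other states:
  h_S0 = 1 + 1/10*h_S0 + 3/20*h_S1 + 1/20*h_S2 + 1/2*h_S3 + 1/5*h_S4
  h_S1 = 1 + 3/20*h_S0 + 7/20*h_S1 + 3/10*h_S2 + 1/20*h_S3 + 3/20*h_S4
  h_S2 = 1 + 1/2*h_S0 + 3/20*h_S1 + 1/4*h_S2 + 1/20*h_S3 + 1/20*h_S4
  h_S3 = 1 + 7/20*h_S0 + 1/20*h_S1 + 3/20*h_S2 + 1/20*h_S3 + 2/5*h_S4

Substituting h_S4 = 0 and rearranging gives the linear system (I - Q) h = 1:
  [9/10, -3/20, -1/20, -1/2] . (h_S0, h_S1, h_S2, h_S3) = 1
  [-3/20, 13/20, -3/10, -1/20] . (h_S0, h_S1, h_S2, h_S3) = 1
  [-1/2, -3/20, 3/4, -1/20] . (h_S0, h_S1, h_S2, h_S3) = 1
  [-7/20, -1/20, -3/20, 19/20] . (h_S0, h_S1, h_S2, h_S3) = 1

Solving yields:
  h_S0 = 146680/32447
  h_S1 = 179060/32447
  h_S2 = 185320/32447
  h_S3 = 126880/32447

Starting state is S1, so the expected hitting time is h_S1 = 179060/32447.

Answer: 179060/32447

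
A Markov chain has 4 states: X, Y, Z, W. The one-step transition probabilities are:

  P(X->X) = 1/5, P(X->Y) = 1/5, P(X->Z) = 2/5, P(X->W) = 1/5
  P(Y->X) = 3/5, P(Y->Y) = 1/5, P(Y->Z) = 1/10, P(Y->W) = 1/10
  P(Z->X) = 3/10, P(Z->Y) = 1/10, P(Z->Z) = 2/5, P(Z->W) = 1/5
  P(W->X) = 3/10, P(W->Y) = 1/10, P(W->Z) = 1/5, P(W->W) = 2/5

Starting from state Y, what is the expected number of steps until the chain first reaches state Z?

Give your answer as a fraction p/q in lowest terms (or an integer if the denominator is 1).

Let h_i = expected steps to first reach Z from state i.
Boundary: h_Z = 0.
First-step equations for the other states:
  h_X = 1 + 1/5*h_X + 1/5*h_Y + 2/5*h_Z + 1/5*h_W
  h_Y = 1 + 3/5*h_X + 1/5*h_Y + 1/10*h_Z + 1/10*h_W
  h_W = 1 + 3/10*h_X + 1/10*h_Y + 1/5*h_Z + 2/5*h_W

Substituting h_Z = 0 and rearranging gives the linear system (I - Q) h = 1:
  [4/5, -1/5, -1/5] . (h_X, h_Y, h_W) = 1
  [-3/5, 4/5, -1/10] . (h_X, h_Y, h_W) = 1
  [-3/10, -1/10, 3/5] . (h_X, h_Y, h_W) = 1

Solving yields:
  h_X = 395/119
  h_Y = 505/119
  h_W = 480/119

Starting state is Y, so the expected hitting time is h_Y = 505/119.

Answer: 505/119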